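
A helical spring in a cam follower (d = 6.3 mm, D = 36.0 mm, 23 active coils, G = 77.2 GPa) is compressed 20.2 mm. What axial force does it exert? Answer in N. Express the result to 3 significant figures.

k = Gd⁴/(8D³N_a) = (77.2×10³)(6.3⁴)/(8·36.0³·23) = 14.166 N/mm
F = k·δ = 14.166 × 20.2 = 286.16 N

286 N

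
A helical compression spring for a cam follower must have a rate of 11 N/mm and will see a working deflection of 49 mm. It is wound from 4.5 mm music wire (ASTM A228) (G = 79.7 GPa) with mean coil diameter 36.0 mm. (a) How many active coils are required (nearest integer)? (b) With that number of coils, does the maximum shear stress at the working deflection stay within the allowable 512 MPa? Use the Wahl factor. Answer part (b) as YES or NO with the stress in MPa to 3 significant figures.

N_a = Gd⁴/(8D³k) = (79.7×10³)(4.5⁴)/(8·36.0³·11) = 7.96 → N_a = 8
Actual rate k = Gd⁴/(8D³·8) = 10.945 N/mm
Working load F = kδ = 10.945·49 = 536.31 N
C = 36.0/4.5 = 8.0000; K_W = (4C−1)/(4C−4)+0.615/C = 1.1840
τ_max = K_W·8FD/(πd³) = 1.1840·539.54 = 638.82 MPa
τ_max > 512 MPa → exceeds allowable

(a) 8 coils; (b) NO, τ_max = 639 MPa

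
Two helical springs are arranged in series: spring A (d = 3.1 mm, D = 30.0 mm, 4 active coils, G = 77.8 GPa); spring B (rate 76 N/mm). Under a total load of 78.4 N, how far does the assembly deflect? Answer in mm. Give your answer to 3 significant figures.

k_A = Gd⁴/(8D³N_a) = (77.8×10³)(3.1⁴)/(8·30.0³·4) = 8.316 N/mm
Series: 1/k_eq = 1/8.316 + 1/76 = 0.13341; k_eq = 7.4958 N/mm
δ = F/k_eq = 78.4/7.4958 = 10.459 mm

10.5 mm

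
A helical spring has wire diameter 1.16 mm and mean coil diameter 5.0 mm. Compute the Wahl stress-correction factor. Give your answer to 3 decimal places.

C = D/d = 5.0/1.16 = 4.3103
K_W = (4C−1)/(4C−4) + 0.615/C = 16.241/13.241 + 0.1427 = 1.3692

1.369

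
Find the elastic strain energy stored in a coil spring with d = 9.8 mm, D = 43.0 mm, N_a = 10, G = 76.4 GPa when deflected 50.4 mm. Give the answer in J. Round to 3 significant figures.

k = Gd⁴/(8D³N_a) = (76.4×10³)(9.8⁴)/(8·43.0³·10) = 110.79 N/mm
U = ½kδ² = 0.5 × 110.79 × 50.4² = 1.4071e+05 N·mm = 140.71 J

141 J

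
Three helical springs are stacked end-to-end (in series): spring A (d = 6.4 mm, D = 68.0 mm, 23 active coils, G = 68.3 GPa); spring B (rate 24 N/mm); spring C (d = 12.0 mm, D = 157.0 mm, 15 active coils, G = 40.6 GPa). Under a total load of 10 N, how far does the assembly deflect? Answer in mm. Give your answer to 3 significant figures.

k_A = Gd⁴/(8D³N_a) = (68.3×10³)(6.4⁴)/(8·68.0³·23) = 1.9806 N/mm
k_C = Gd⁴/(8D³N_a) = (40.6×10³)(12.0⁴)/(8·157.0³·15) = 1.8129 N/mm
Series: 1/k_eq = 1/1.9806 + 1/24 + 1/1.8129 = 1.0982; k_eq = 0.9106 N/mm
δ = F/k_eq = 10/0.9106 = 10.982 mm

11.0 mm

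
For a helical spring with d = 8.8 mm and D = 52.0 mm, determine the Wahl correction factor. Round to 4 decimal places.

C = D/d = 52.0/8.8 = 5.9091
K_W = (4C−1)/(4C−4) + 0.615/C = 22.636/19.636 + 0.1041 = 1.2569

1.2569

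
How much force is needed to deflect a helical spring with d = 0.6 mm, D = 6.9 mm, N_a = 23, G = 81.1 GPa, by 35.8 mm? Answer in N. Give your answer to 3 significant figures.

6.23 N

k = Gd⁴/(8D³N_a) = (81.1×10³)(0.6⁴)/(8·6.9³·23) = 0.17388 N/mm
F = k·δ = 0.17388 × 35.8 = 6.2251 N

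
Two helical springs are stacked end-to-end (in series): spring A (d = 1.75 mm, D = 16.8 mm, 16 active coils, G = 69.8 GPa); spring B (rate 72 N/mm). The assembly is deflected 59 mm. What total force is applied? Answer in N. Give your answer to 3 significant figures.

k_A = Gd⁴/(8D³N_a) = (69.8×10³)(1.75⁴)/(8·16.8³·16) = 1.0786 N/mm
Series: 1/k_eq = 1/1.0786 + 1/72 = 0.941; k_eq = 1.0627 N/mm
F = k_eq·δ = 1.0627·59 = 62.699 N

62.7 N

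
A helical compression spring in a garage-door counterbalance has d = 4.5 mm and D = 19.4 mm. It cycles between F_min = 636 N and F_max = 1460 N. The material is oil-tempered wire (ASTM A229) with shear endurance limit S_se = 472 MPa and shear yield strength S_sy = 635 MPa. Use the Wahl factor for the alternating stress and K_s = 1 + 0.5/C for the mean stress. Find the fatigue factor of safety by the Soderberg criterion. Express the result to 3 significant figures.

C = D/d = 19.4/4.5 = 4.3111; K_W = (4C−1)/(4C−4)+0.615/C = 1.3692; K_s = 1+0.5/C = 1.1160
F_a = (F_max−F_min)/2 = 412 N; F_m = (F_max+F_min)/2 = 1048 N
τ_a = K_W·8F_aD/(πd³) = 1.3692 × 223.36 = 305.81 MPa
τ_m = K_s·8F_mD/(πd³) = 1.1160 × 568.15 = 634.05 MPa
Soderberg: 1/n_f = τ_a/S_se + τ_m/S_sy = 305.81/472 + 634.05/635 = 0.64791 + 0.99850 = 1.6464
n_f = 1/1.6464 = 0.6074

0.607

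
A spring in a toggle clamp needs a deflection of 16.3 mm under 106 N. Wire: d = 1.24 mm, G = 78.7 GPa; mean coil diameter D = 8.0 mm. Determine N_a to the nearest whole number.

Required rate k = F/δ = 106/16.3 = 6.5031 N/mm
N_a = Gd⁴/(8D³k) = (78.7×10³ × 1.24⁴)/(8 × 8.0³ × 6.5031)
    = 186064 / 26636.6 = 6.985 → 7 coils

7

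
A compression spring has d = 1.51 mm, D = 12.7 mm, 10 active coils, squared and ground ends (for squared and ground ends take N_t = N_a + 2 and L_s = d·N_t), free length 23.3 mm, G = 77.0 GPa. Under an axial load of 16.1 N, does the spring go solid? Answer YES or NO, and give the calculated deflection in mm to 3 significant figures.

YES, δ = 6.59 mm

k = Gd⁴/(8D³N_a) = (77.0×10³)(1.51⁴)/(8·12.7³·10) = 2.4429 N/mm
N_t = 12; L_s = 1.51·12 = 18.12 mm; δ_solid = L₀ − L_s = 23.3 − 18.12 = 5.18 mm
δ = F/k = 16.1/2.4429 = 6.5907 mm
δ ≥ δ_solid → spring goes solid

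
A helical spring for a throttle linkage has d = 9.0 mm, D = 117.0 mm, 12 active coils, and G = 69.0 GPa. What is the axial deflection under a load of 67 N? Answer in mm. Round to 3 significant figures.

22.8 mm

k = Gd⁴/(8D³N_a) = (69.0×10³)(9.0⁴)/(8·117.0³·12) = 2.9444 N/mm
δ = F/k = 67 / 2.9444 = 22.755 mm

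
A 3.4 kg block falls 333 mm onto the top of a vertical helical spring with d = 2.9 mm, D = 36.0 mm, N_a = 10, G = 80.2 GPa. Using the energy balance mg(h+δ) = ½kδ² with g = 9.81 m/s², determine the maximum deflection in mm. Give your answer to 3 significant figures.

k = Gd⁴/(8D³N_a) = (80.2×10³)(2.9⁴)/(8·36.0³·10) = 1.5197 N/mm
W = mg = 3.4 × 9.81 = 33.354 N
½kδ² − Wδ − Wh = 0 → δ = (W + √(W² + 2kWh))/k
δ = (33.354 + √(1112.5 + 33759.1))/1.5197 = (33.354 + 186.74)/1.5197 = 144.82 mm

145 mm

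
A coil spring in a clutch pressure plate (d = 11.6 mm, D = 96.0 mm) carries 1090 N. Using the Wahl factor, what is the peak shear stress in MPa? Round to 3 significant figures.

Spring index C = D/d = 96.0/11.6 = 8.2759
K_W = (4C−1)/(4C−4) + 0.615/C = 32.103/29.103 + 0.0743 = 1.1774
τ₀ = 8FD/(πd³) = 8·1090·96.0/(π·11.6³) = 837120/4903.7 = 170.71 MPa
τ_max = K·τ₀ = 1.1774 × 170.71 = 201 MPa

201 MPa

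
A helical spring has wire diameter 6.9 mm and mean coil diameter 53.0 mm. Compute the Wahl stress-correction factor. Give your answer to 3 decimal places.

1.192

C = D/d = 53.0/6.9 = 7.6812
K_W = (4C−1)/(4C−4) + 0.615/C = 29.725/26.725 + 0.0801 = 1.1923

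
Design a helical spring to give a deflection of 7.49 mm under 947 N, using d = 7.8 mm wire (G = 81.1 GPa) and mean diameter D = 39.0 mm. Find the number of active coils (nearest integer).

5

Required rate k = F/δ = 947/7.49 = 126.44 N/mm
N_a = Gd⁴/(8D³k) = (81.1×10³ × 7.8⁴)/(8 × 39.0³ × 126.44)
    = 3.00192e+08 / 6.00001e+07 = 5.003 → 5 coils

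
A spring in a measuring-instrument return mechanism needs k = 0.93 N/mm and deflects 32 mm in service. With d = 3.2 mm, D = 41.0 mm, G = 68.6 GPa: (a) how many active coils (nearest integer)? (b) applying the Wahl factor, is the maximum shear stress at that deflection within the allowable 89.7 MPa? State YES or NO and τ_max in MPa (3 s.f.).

(a) 14 coils; (b) NO, τ_max = 106 MPa

N_a = Gd⁴/(8D³k) = (68.6×10³)(3.2⁴)/(8·41.0³·0.93) = 14.03 → N_a = 14
Actual rate k = Gd⁴/(8D³·14) = 0.93187 N/mm
Working load F = kδ = 0.93187·32 = 29.82 N
C = 41.0/3.2 = 12.8125; K_W = (4C−1)/(4C−4)+0.615/C = 1.1115
τ_max = K_W·8FD/(πd³) = 1.1115·95.012 = 105.61 MPa
τ_max > 89.7 MPa → exceeds allowable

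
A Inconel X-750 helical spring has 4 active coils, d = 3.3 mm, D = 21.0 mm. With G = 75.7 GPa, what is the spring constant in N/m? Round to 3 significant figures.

k = Gd⁴/(8D³N_a) = (75.7×10³ × 3.3⁴) / (8 × 21.0³ × 4)
  = 8.97742e+06 / 296352 = 30.293 N/mm = 30293 N/m

30300 N/m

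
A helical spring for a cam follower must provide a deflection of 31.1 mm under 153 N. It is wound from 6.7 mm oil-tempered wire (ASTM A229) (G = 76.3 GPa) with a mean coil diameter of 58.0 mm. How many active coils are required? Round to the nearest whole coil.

20

Required rate k = F/δ = 153/31.1 = 4.9196 N/mm
N_a = Gd⁴/(8D³k) = (76.3×10³ × 6.7⁴)/(8 × 58.0³ × 4.9196)
    = 1.53753e+08 / 7.67901e+06 = 20.02 → 20 coils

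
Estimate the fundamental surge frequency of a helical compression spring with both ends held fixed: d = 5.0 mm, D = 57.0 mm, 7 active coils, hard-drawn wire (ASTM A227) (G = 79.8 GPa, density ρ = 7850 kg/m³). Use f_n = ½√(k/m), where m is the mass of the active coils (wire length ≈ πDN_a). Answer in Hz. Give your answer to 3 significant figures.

78.9 Hz

k = Gd⁴/(8D³N_a) = (79.8×10³)(5.0⁴)/(8·57.0³·7) = 4.8092 N/mm = 4809.2 N/m
Wire length L = πDN_a = π·57.0·7 = 1253.5 mm
m = ρ·(πd²/4)·L = 7850 × 19.635×10⁻⁶ m² × 1.2535 m = 0.19321 kg
f_n = ½√(k/m) = 0.5·√(4809.2/0.19321) = 0.5·√(24891) = 78.885 Hz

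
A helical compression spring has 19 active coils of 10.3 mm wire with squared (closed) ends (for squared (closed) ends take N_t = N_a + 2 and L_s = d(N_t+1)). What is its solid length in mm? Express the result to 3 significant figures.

squared (closed) ends: N_t = N_a + 2 = 19 + 2 = 21
L_s = d·(N_t+1) = 10.3 × 22 = 226.6 mm

227 mm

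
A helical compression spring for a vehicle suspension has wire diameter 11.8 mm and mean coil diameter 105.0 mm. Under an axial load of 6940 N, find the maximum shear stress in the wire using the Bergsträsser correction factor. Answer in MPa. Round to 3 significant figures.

Spring index C = D/d = 105.0/11.8 = 8.8983
K_B = (4C+2)/(4C−3) = 37.593/32.593 = 1.1534
τ₀ = 8FD/(πd³) = 8·6940·105.0/(π·11.8³) = 5.8296e+06/5161.7 = 1129.4 MPa
τ_max = K·τ₀ = 1.1534 × 1129.4 = 1302.6 MPa

1300 MPa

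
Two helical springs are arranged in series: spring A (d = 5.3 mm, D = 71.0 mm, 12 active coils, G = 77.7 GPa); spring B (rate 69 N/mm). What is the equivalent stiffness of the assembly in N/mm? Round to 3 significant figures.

1.74 N/mm

k_A = Gd⁴/(8D³N_a) = (77.7×10³)(5.3⁴)/(8·71.0³·12) = 1.7843 N/mm
Series: 1/k_eq = 1/1.7843 + 1/69 = 0.57492; k_eq = 1.7394 N/mm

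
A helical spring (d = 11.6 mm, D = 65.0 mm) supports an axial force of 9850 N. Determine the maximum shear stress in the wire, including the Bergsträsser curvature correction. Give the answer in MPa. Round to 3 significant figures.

Spring index C = D/d = 65.0/11.6 = 5.6034
K_B = (4C+2)/(4C−3) = 24.414/19.414 = 1.2575
τ₀ = 8FD/(πd³) = 8·9850·65.0/(π·11.6³) = 5.122e+06/4903.7 = 1044.5 MPa
τ_max = K·τ₀ = 1.2575 × 1044.5 = 1313.5 MPa

1310 MPa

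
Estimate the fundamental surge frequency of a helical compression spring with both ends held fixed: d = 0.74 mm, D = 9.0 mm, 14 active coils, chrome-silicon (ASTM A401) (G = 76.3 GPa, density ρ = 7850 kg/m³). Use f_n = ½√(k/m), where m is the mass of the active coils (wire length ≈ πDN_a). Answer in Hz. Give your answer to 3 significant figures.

k = Gd⁴/(8D³N_a) = (76.3×10³)(0.74⁴)/(8·9.0³·14) = 0.28022 N/mm = 280.22 N/m
Wire length L = πDN_a = π·9.0·14 = 395.84 mm
m = ρ·(πd²/4)·L = 7850 × 0.43008×10⁻⁶ m² × 0.39584 m = 0.0013364 kg
f_n = ½√(k/m) = 0.5·√(280.22/0.0013364) = 0.5·√(2.0968e+05) = 228.96 Hz

229 Hz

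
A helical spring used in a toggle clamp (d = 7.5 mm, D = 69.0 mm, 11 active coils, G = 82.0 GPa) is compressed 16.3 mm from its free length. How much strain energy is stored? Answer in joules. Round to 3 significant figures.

k = Gd⁴/(8D³N_a) = (82.0×10³)(7.5⁴)/(8·69.0³·11) = 8.9749 N/mm
U = ½kδ² = 0.5 × 8.9749 × 16.3² = 1192.3 N·mm = 1.1923 J

1.19 J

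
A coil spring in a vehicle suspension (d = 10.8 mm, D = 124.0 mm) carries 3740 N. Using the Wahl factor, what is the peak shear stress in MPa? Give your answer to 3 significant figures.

1050 MPa

Spring index C = D/d = 124.0/10.8 = 11.4815
K_W = (4C−1)/(4C−4) + 0.615/C = 44.926/41.926 + 0.0536 = 1.1251
τ₀ = 8FD/(πd³) = 8·3740·124.0/(π·10.8³) = 3.71008e+06/3957.5 = 937.48 MPa
τ_max = K·τ₀ = 1.1251 × 937.48 = 1054.8 MPa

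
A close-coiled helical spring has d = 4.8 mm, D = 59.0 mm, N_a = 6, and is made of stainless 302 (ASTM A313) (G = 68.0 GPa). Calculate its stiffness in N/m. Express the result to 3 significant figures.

k = Gd⁴/(8D³N_a) = (68.0×10³ × 4.8⁴) / (8 × 59.0³ × 6)
  = 3.60972e+07 / 9.85819e+06 = 3.6616 N/mm = 3661.6 N/m

3660 N/m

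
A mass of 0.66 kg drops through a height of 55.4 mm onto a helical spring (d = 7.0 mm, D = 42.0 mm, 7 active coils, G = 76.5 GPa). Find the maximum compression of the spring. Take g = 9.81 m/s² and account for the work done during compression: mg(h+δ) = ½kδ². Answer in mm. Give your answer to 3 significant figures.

4.17 mm

k = Gd⁴/(8D³N_a) = (76.5×10³)(7.0⁴)/(8·42.0³·7) = 44.271 N/mm
W = mg = 0.66 × 9.81 = 6.4746 N
½kδ² − Wδ − Wh = 0 → δ = (W + √(W² + 2kWh))/k
δ = (6.4746 + √(41.92 + 31759.3))/44.271 = (6.4746 + 178.33)/44.271 = 4.1744 mm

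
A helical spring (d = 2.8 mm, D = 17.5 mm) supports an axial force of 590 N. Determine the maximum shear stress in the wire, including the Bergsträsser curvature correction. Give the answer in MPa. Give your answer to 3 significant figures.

Spring index C = D/d = 17.5/2.8 = 6.2500
K_B = (4C+2)/(4C−3) = 27.000/22.000 = 1.2273
τ₀ = 8FD/(πd³) = 8·590·17.5/(π·2.8³) = 82600/68.964 = 1197.7 MPa
τ_max = K·τ₀ = 1.2273 × 1197.7 = 1469.9 MPa

1470 MPa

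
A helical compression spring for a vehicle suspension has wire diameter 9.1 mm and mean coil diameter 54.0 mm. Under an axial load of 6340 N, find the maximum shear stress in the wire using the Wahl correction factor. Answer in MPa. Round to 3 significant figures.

1450 MPa

Spring index C = D/d = 54.0/9.1 = 5.9341
K_W = (4C−1)/(4C−4) + 0.615/C = 22.736/19.736 + 0.1036 = 1.2556
τ₀ = 8FD/(πd³) = 8·6340·54.0/(π·9.1³) = 2.73888e+06/2367.4 = 1156.9 MPa
τ_max = K·τ₀ = 1.2556 × 1156.9 = 1452.7 MPa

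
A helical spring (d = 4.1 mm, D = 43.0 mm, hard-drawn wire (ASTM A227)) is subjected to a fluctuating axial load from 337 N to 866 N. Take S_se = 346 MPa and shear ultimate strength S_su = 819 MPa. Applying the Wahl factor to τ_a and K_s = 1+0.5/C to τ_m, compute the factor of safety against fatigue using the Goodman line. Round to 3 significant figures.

0.384

C = D/d = 43.0/4.1 = 10.4878; K_W = (4C−1)/(4C−4)+0.615/C = 1.1377; K_s = 1+0.5/C = 1.0477
F_a = (F_max−F_min)/2 = 264.5 N; F_m = (F_max+F_min)/2 = 601.5 N
τ_a = K_W·8F_aD/(πd³) = 1.1377 × 420.23 = 478.09 MPa
τ_m = K_s·8F_mD/(πd³) = 1.0477 × 955.64 = 1001.2 MPa
Goodman: 1/n_f = τ_a/S_se + τ_m/S_su = 478.09/346 + 1001.2/819 = 1.38175 + 1.22246 = 2.6042
n_f = 1/2.6042 = 0.384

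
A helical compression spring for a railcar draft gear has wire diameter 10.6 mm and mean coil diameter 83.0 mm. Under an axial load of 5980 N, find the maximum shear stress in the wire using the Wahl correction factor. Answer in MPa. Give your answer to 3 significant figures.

Spring index C = D/d = 83.0/10.6 = 7.8302
K_W = (4C−1)/(4C−4) + 0.615/C = 30.321/27.321 + 0.0785 = 1.1883
τ₀ = 8FD/(πd³) = 8·5980·83.0/(π·10.6³) = 3.97072e+06/3741.7 = 1061.2 MPa
τ_max = K·τ₀ = 1.1883 × 1061.2 = 1261.1 MPa

1260 MPa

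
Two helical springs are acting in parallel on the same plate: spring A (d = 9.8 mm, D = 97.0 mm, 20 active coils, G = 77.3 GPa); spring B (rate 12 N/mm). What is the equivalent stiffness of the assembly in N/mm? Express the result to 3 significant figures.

k_A = Gd⁴/(8D³N_a) = (77.3×10³)(9.8⁴)/(8·97.0³·20) = 4.8826 N/mm
Parallel: k_eq = 4.8826 + 12 = 16.883 N/mm

16.9 N/mm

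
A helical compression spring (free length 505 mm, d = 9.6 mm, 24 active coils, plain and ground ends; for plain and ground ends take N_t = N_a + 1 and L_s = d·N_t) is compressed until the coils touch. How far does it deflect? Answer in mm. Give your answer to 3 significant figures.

N_t = 25; L_s = 9.6·25 = 240 mm
δ_solid = L₀ − L_s = 505 − 240 = 265 mm

265 mm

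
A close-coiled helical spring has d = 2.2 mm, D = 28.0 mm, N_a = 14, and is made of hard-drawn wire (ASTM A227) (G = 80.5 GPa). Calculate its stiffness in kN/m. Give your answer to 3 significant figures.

0.767 kN/m

k = Gd⁴/(8D³N_a) = (80.5×10³ × 2.2⁴) / (8 × 28.0³ × 14)
  = 1.88576e+06 / 2.45862e+06 = 0.767 N/mm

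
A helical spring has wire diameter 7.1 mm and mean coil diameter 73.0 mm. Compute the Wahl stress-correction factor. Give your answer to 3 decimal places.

C = D/d = 73.0/7.1 = 10.2817
K_W = (4C−1)/(4C−4) + 0.615/C = 40.127/37.127 + 0.0598 = 1.1406

1.141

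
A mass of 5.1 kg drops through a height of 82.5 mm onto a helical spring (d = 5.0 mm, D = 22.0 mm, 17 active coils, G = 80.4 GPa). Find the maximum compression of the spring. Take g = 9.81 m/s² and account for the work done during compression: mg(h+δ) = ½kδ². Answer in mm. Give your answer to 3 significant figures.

16.9 mm

k = Gd⁴/(8D³N_a) = (80.4×10³)(5.0⁴)/(8·22.0³·17) = 34.7 N/mm
W = mg = 5.1 × 9.81 = 50.031 N
½kδ² − Wδ − Wh = 0 → δ = (W + √(W² + 2kWh))/k
δ = (50.031 + √(2503.1 + 286452))/34.7 = (50.031 + 537.55)/34.7 = 16.933 mm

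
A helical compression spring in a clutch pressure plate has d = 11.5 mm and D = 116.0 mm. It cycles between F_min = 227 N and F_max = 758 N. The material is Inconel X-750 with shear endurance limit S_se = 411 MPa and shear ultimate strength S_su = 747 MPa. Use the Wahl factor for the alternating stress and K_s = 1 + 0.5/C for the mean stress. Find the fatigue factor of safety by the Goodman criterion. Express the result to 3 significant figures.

3.60

C = D/d = 116.0/11.5 = 10.0870; K_W = (4C−1)/(4C−4)+0.615/C = 1.1435; K_s = 1+0.5/C = 1.0496
F_a = (F_max−F_min)/2 = 265.5 N; F_m = (F_max+F_min)/2 = 492.5 N
τ_a = K_W·8F_aD/(πd³) = 1.1435 × 51.567 = 58.967 MPa
τ_m = K_s·8F_mD/(πd³) = 1.0496 × 95.656 = 100.4 MPa
Goodman: 1/n_f = τ_a/S_se + τ_m/S_su = 58.967/411 + 100.4/747 = 0.14347 + 0.13440 = 0.27787
n_f = 1/0.27787 = 3.599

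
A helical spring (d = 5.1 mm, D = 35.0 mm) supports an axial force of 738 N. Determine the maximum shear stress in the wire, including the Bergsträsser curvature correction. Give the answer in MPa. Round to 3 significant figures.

Spring index C = D/d = 35.0/5.1 = 6.8627
K_B = (4C+2)/(4C−3) = 29.451/24.451 = 1.2045
τ₀ = 8FD/(πd³) = 8·738·35.0/(π·5.1³) = 206640/416.74 = 495.85 MPa
τ_max = K·τ₀ = 1.2045 × 495.85 = 597.25 MPa

597 MPa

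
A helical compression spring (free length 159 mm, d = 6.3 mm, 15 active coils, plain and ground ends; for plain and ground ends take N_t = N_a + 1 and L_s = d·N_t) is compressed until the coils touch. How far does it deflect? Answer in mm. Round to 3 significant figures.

58.2 mm

N_t = 16; L_s = 6.3·16 = 100.8 mm
δ_solid = L₀ − L_s = 159 − 100.8 = 58.2 mm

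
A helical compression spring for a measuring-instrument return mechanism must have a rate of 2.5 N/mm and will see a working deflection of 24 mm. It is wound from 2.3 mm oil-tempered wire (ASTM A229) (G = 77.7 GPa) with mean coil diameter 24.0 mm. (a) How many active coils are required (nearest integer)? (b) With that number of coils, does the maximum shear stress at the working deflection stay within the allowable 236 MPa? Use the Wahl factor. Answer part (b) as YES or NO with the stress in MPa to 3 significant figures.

(a) 8 coils; (b) NO, τ_max = 337 MPa

N_a = Gd⁴/(8D³k) = (77.7×10³)(2.3⁴)/(8·24.0³·2.5) = 7.864 → N_a = 8
Actual rate k = Gd⁴/(8D³·8) = 2.4576 N/mm
Working load F = kδ = 2.4576·24 = 58.983 N
C = 24.0/2.3 = 10.4348; K_W = (4C−1)/(4C−4)+0.615/C = 1.1384
τ_max = K_W·8FD/(πd³) = 1.1384·296.28 = 337.29 MPa
τ_max > 236 MPa → exceeds allowable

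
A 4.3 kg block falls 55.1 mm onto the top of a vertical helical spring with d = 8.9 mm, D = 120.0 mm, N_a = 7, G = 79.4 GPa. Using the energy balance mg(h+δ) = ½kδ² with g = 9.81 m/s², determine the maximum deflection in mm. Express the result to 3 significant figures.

39.3 mm

k = Gd⁴/(8D³N_a) = (79.4×10³)(8.9⁴)/(8·120.0³·7) = 5.1481 N/mm
W = mg = 4.3 × 9.81 = 42.183 N
½kδ² − Wδ − Wh = 0 → δ = (W + √(W² + 2kWh))/k
δ = (42.183 + √(1779.4 + 23931.4))/5.1481 = (42.183 + 160.35)/5.1481 = 39.34 mm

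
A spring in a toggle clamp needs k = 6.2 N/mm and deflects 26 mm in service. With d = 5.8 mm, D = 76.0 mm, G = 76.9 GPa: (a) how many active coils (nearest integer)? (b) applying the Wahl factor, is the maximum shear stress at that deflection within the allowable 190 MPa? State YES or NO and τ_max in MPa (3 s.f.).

N_a = Gd⁴/(8D³k) = (76.9×10³)(5.8⁴)/(8·76.0³·6.2) = 3.997 → N_a = 4
Actual rate k = Gd⁴/(8D³·4) = 6.1951 N/mm
Working load F = kδ = 6.1951·26 = 161.07 N
C = 76.0/5.8 = 13.1034; K_W = (4C−1)/(4C−4)+0.615/C = 1.1089
τ_max = K_W·8FD/(πd³) = 1.1089·159.77 = 177.17 MPa
τ_max ≤ 190 MPa → acceptable

(a) 4 coils; (b) YES, τ_max = 177 MPa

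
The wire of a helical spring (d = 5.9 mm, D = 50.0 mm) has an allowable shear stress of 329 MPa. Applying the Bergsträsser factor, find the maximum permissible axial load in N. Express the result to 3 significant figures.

457 N

C = D/d = 50.0/5.9 = 8.4746
K_B = (4C+2)/(4C−3) = 35.898/30.898 = 1.1618
τ_max = K·8FD/(πd³) → F_max = τ_allow·πd³/(8DK)
F_max = 329·π·5.9³/(8·50.0·1.1618) = 2.1228e+05/464.73 = 456.78 N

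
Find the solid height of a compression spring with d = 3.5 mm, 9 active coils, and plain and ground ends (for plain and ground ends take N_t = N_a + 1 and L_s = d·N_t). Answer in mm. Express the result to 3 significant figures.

plain and ground ends: N_t = N_a + 1 = 9 + 1 = 10
L_s = d·N_t = 3.5 × 10 = 35 mm

35.0 mm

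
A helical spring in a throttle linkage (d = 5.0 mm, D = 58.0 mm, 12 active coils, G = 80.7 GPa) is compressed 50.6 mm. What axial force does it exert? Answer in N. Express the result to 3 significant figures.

k = Gd⁴/(8D³N_a) = (80.7×10³)(5.0⁴)/(8·58.0³·12) = 2.6928 N/mm
F = k·δ = 2.6928 × 50.6 = 136.25 N

136 N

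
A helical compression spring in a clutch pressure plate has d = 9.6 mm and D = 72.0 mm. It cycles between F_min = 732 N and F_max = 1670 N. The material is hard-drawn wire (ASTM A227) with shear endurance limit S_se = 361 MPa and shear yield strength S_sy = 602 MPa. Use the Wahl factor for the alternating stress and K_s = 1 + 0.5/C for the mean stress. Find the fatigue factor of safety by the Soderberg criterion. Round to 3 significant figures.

C = D/d = 72.0/9.6 = 7.5000; K_W = (4C−1)/(4C−4)+0.615/C = 1.1974; K_s = 1+0.5/C = 1.0667
F_a = (F_max−F_min)/2 = 469 N; F_m = (F_max+F_min)/2 = 1201 N
τ_a = K_W·8F_aD/(πd³) = 1.1974 × 97.192 = 116.38 MPa
τ_m = K_s·8F_mD/(πd³) = 1.0667 × 248.89 = 265.48 MPa
Soderberg: 1/n_f = τ_a/S_se + τ_m/S_sy = 116.38/361 + 265.48/602 = 0.32237 + 0.44100 = 0.76337
n_f = 1/0.76337 = 1.31

1.31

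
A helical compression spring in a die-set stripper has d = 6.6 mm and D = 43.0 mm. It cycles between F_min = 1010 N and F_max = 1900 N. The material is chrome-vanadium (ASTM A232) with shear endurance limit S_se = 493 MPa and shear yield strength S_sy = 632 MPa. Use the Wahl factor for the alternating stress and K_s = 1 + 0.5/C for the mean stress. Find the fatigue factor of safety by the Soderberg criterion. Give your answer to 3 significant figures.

C = D/d = 43.0/6.6 = 6.5152; K_W = (4C−1)/(4C−4)+0.615/C = 1.2304; K_s = 1+0.5/C = 1.0767
F_a = (F_max−F_min)/2 = 445 N; F_m = (F_max+F_min)/2 = 1455 N
τ_a = K_W·8F_aD/(πd³) = 1.2304 × 169.49 = 208.53 MPa
τ_m = K_s·8F_mD/(πd³) = 1.0767 × 554.17 = 596.69 MPa
Soderberg: 1/n_f = τ_a/S_se + τ_m/S_sy = 208.53/493 + 596.69/632 = 0.42299 + 0.94414 = 1.3671
n_f = 1/1.3671 = 0.7315

0.731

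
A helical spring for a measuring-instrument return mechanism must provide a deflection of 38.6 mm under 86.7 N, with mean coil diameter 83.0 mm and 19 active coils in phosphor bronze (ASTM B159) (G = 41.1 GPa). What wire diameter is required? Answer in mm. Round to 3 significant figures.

Required rate k = F/δ = 86.7/38.6 = 2.2461 N/mm
d = (8D³N_a·k / G)^(1/4) = (8·83.0³·19·2.2461 / (41.1×10³))^0.25
  = (4749.7)^0.25 = 8.3017 mm

8.30 mm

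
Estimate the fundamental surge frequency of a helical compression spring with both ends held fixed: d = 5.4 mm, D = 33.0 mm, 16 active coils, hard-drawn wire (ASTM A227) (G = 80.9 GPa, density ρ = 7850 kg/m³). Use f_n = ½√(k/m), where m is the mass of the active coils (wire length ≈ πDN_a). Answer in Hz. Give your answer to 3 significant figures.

k = Gd⁴/(8D³N_a) = (80.9×10³)(5.4⁴)/(8·33.0³·16) = 14.954 N/mm = 14954 N/m
Wire length L = πDN_a = π·33.0·16 = 1658.8 mm
m = ρ·(πd²/4)·L = 7850 × 22.902×10⁻⁶ m² × 1.6588 m = 0.29822 kg
f_n = ½√(k/m) = 0.5·√(14954/0.29822) = 0.5·√(50147) = 111.97 Hz

112 Hz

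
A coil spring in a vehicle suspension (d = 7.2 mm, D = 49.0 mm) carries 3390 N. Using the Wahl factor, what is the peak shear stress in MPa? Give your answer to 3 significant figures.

1380 MPa

Spring index C = D/d = 49.0/7.2 = 6.8056
K_W = (4C−1)/(4C−4) + 0.615/C = 26.222/23.222 + 0.0904 = 1.2196
τ₀ = 8FD/(πd³) = 8·3390·49.0/(π·7.2³) = 1.32888e+06/1172.6 = 1133.3 MPa
τ_max = K·τ₀ = 1.2196 × 1133.3 = 1382.1 MPa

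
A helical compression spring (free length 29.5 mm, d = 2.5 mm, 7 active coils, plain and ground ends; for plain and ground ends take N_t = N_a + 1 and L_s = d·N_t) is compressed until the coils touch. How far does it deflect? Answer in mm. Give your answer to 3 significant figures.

N_t = 8; L_s = 2.5·8 = 20 mm
δ_solid = L₀ − L_s = 29.5 − 20 = 9.5 mm

9.50 mm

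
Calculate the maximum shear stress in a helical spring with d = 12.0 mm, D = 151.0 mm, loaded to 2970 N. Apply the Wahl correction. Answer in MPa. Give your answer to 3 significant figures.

736 MPa

Spring index C = D/d = 151.0/12.0 = 12.5833
K_W = (4C−1)/(4C−4) + 0.615/C = 49.333/46.333 + 0.0489 = 1.1136
τ₀ = 8FD/(πd³) = 8·2970·151.0/(π·12.0³) = 3.58776e+06/5428.7 = 660.89 MPa
τ_max = K·τ₀ = 1.1136 × 660.89 = 735.98 MPa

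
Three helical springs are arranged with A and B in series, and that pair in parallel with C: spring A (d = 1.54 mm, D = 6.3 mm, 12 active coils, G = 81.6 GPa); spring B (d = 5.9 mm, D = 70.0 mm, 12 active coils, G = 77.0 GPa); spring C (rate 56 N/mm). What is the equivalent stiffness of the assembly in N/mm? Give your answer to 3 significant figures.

58.5 N/mm

k_A = Gd⁴/(8D³N_a) = (81.6×10³)(1.54⁴)/(8·6.3³·12) = 19.12 N/mm
k_B = Gd⁴/(8D³N_a) = (77.0×10³)(5.9⁴)/(8·70.0³·12) = 2.8336 N/mm
Springs A,B series: k_AB = 1/(1/19.12+1/2.8336) = 2.4678 N/mm; parallel with C: k_eq = 2.4678+56 = 58.468 N/mm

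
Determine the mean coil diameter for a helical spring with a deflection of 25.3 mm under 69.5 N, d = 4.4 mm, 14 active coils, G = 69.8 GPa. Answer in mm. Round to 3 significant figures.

44.0 mm

Required rate k = F/δ = 69.5/25.3 = 2.747 N/mm
D = (Gd⁴/(8N_a·k))^(1/3) = (69.8×10³·4.4⁴/(8·14·2.747))^(1/3)
  = (85032.3)^(1/3) = 43.9739 mm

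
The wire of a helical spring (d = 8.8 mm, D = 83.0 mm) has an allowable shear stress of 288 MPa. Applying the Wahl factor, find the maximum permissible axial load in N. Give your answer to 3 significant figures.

805 N

C = D/d = 83.0/8.8 = 9.4318
K_W = (4C−1)/(4C−4) + 0.615/C = 36.727/33.727 + 0.0652 = 1.1542
τ_max = K·8FD/(πd³) → F_max = τ_allow·πd³/(8DK)
F_max = 288·π·8.8³/(8·83.0·1.1542) = 6.1658e+05/766.36 = 804.56 N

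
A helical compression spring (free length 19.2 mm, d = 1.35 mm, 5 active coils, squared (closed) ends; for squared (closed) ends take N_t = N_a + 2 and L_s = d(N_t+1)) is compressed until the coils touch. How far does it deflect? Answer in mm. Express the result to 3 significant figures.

N_t = 7; L_s = 1.35·8 = 10.8 mm
δ_solid = L₀ − L_s = 19.2 − 10.8 = 8.4 mm

8.40 mm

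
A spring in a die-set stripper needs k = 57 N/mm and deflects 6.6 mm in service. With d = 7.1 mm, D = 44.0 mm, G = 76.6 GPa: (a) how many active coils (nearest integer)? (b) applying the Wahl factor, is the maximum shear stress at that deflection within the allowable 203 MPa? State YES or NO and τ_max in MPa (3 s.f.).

N_a = Gd⁴/(8D³k) = (76.6×10³)(7.1⁴)/(8·44.0³·57) = 5.011 → N_a = 5
Actual rate k = Gd⁴/(8D³·5) = 57.127 N/mm
Working load F = kδ = 57.127·6.6 = 377.04 N
C = 44.0/7.1 = 6.1972; K_W = (4C−1)/(4C−4)+0.615/C = 1.2435
τ_max = K_W·8FD/(πd³) = 1.2435·118.03 = 146.78 MPa
τ_max ≤ 203 MPa → acceptable

(a) 5 coils; (b) YES, τ_max = 147 MPa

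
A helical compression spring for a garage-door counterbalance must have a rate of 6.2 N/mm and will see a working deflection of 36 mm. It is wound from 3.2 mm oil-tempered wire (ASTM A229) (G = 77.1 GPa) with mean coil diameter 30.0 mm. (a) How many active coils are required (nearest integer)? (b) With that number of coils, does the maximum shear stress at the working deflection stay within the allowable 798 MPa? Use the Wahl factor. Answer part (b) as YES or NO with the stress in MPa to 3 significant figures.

N_a = Gd⁴/(8D³k) = (77.1×10³)(3.2⁴)/(8·30.0³·6.2) = 6.037 → N_a = 6
Actual rate k = Gd⁴/(8D³·6) = 6.2381 N/mm
Working load F = kδ = 6.2381·36 = 224.57 N
C = 30.0/3.2 = 9.3750; K_W = (4C−1)/(4C−4)+0.615/C = 1.1552
τ_max = K_W·8FD/(πd³) = 1.1552·523.56 = 604.79 MPa
τ_max ≤ 798 MPa → acceptable

(a) 6 coils; (b) YES, τ_max = 605 MPa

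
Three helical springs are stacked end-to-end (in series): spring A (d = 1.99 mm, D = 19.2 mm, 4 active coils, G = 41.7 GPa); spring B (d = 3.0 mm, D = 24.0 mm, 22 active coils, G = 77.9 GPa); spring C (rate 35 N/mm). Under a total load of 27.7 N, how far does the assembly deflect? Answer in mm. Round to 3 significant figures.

k_A = Gd⁴/(8D³N_a) = (41.7×10³)(1.99⁴)/(8·19.2³·4) = 2.8873 N/mm
k_B = Gd⁴/(8D³N_a) = (77.9×10³)(3.0⁴)/(8·24.0³·22) = 2.5934 N/mm
Series: 1/k_eq = 1/2.8873 + 1/2.5934 + 1/35 = 0.7605; k_eq = 1.3149 N/mm
δ = F/k_eq = 27.7/1.3149 = 21.066 mm

21.1 mm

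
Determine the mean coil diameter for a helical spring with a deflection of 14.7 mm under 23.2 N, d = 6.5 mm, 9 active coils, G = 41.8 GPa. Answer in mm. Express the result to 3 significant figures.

86.9 mm

Required rate k = F/δ = 23.2/14.7 = 1.5782 N/mm
D = (Gd⁴/(8N_a·k))^(1/3) = (41.8×10³·6.5⁴/(8·9·1.5782))^(1/3)
  = (656639)^(1/3) = 86.9178 mm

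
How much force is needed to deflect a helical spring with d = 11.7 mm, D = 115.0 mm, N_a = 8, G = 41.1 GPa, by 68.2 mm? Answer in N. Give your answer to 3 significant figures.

k = Gd⁴/(8D³N_a) = (41.1×10³)(11.7⁴)/(8·115.0³·8) = 7.9125 N/mm
F = k·δ = 7.9125 × 68.2 = 539.63 N

540 N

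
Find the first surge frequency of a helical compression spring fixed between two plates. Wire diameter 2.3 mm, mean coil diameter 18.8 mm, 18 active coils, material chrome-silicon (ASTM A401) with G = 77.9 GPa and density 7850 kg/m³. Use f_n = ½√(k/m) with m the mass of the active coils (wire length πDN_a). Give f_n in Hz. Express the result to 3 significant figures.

128 Hz

k = Gd⁴/(8D³N_a) = (77.9×10³)(2.3⁴)/(8·18.8³·18) = 2.2783 N/mm = 2278.3 N/m
Wire length L = πDN_a = π·18.8·18 = 1063.1 mm
m = ρ·(πd²/4)·L = 7850 × 4.1548×10⁻⁶ m² × 1.0631 m = 0.034673 kg
f_n = ½√(k/m) = 0.5·√(2278.3/0.034673) = 0.5·√(65708) = 128.17 Hz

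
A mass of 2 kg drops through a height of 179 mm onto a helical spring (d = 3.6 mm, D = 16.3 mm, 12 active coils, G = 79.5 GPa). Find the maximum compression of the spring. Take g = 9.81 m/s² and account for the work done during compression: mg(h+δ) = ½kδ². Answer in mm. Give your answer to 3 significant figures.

k = Gd⁴/(8D³N_a) = (79.5×10³)(3.6⁴)/(8·16.3³·12) = 32.118 N/mm
W = mg = 2 × 9.81 = 19.62 N
½kδ² − Wδ − Wh = 0 → δ = (W + √(W² + 2kWh))/k
δ = (19.62 + √(384.94 + 225593))/32.118 = (19.62 + 475.37)/32.118 = 15.412 mm

15.4 mm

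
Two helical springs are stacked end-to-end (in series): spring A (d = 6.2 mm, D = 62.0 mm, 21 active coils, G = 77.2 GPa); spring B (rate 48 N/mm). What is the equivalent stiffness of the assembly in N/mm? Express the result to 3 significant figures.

2.69 N/mm

k_A = Gd⁴/(8D³N_a) = (77.2×10³)(6.2⁴)/(8·62.0³·21) = 2.849 N/mm
Series: 1/k_eq = 1/2.849 + 1/48 = 0.37183; k_eq = 2.6894 N/mm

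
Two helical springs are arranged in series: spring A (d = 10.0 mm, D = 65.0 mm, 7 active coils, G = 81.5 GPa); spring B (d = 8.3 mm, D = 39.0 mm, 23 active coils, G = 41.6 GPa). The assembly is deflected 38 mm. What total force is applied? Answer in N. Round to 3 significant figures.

k_A = Gd⁴/(8D³N_a) = (81.5×10³)(10.0⁴)/(8·65.0³·7) = 52.994 N/mm
k_B = Gd⁴/(8D³N_a) = (41.6×10³)(8.3⁴)/(8·39.0³·23) = 18.088 N/mm
Series: 1/k_eq = 1/52.994 + 1/18.088 = 0.074155; k_eq = 13.485 N/mm
F = k_eq·δ = 13.485·38 = 512.44 N

512 N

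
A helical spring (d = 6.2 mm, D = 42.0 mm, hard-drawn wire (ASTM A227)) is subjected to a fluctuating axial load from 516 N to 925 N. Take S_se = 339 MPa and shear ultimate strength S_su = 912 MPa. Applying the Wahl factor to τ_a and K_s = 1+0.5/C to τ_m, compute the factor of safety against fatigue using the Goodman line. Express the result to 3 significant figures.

1.41

C = D/d = 42.0/6.2 = 6.7742; K_W = (4C−1)/(4C−4)+0.615/C = 1.2207; K_s = 1+0.5/C = 1.0738
F_a = (F_max−F_min)/2 = 204.5 N; F_m = (F_max+F_min)/2 = 720.5 N
τ_a = K_W·8F_aD/(πd³) = 1.2207 × 91.771 = 112.02 MPa
τ_m = K_s·8F_mD/(πd³) = 1.0738 × 323.33 = 347.2 MPa
Goodman: 1/n_f = τ_a/S_se + τ_m/S_su = 112.02/339 + 347.2/912 = 0.33045 + 0.38070 = 0.71115
n_f = 1/0.71115 = 1.406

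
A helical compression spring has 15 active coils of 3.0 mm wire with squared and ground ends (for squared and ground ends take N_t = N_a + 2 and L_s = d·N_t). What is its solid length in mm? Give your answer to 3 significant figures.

51.0 mm

squared and ground ends: N_t = N_a + 2 = 15 + 2 = 17
L_s = d·N_t = 3.0 × 17 = 51 mm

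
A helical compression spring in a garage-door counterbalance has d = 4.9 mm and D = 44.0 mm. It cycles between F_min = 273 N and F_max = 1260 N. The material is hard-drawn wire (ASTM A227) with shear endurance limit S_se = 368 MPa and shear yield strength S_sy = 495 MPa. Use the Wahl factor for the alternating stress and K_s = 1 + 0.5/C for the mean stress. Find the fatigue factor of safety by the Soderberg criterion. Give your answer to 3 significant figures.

C = D/d = 44.0/4.9 = 8.9796; K_W = (4C−1)/(4C−4)+0.615/C = 1.1625; K_s = 1+0.5/C = 1.0557
F_a = (F_max−F_min)/2 = 493.5 N; F_m = (F_max+F_min)/2 = 766.5 N
τ_a = K_W·8F_aD/(πd³) = 1.1625 × 469.99 = 546.36 MPa
τ_m = K_s·8F_mD/(πd³) = 1.0557 × 729.99 = 770.64 MPa
Soderberg: 1/n_f = τ_a/S_se + τ_m/S_sy = 546.36/368 + 770.64/495 = 1.48467 + 1.55684 = 3.0415
n_f = 1/3.0415 = 0.3288

0.329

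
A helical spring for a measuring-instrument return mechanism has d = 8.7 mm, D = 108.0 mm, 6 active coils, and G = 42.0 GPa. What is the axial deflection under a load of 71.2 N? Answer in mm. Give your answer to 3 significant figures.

k = Gd⁴/(8D³N_a) = (42.0×10³)(8.7⁴)/(8·108.0³·6) = 3.9794 N/mm
δ = F/k = 71.2 / 3.9794 = 17.892 mm

17.9 mm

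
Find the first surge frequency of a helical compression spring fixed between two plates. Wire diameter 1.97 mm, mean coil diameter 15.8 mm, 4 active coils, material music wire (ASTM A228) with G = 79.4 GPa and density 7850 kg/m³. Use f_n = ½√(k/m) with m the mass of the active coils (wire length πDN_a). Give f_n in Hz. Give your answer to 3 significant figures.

706 Hz

k = Gd⁴/(8D³N_a) = (79.4×10³)(1.97⁴)/(8·15.8³·4) = 9.4747 N/mm = 9474.7 N/m
Wire length L = πDN_a = π·15.8·4 = 198.55 mm
m = ρ·(πd²/4)·L = 7850 × 3.0481×10⁻⁶ m² × 0.19855 m = 0.0047507 kg
f_n = ½√(k/m) = 0.5·√(9474.7/0.0047507) = 0.5·√(1.9944e+06) = 706.11 Hz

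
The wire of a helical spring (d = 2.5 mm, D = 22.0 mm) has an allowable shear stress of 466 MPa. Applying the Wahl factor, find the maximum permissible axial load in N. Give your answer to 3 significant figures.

111 N

C = D/d = 22.0/2.5 = 8.8000
K_W = (4C−1)/(4C−4) + 0.615/C = 34.200/31.200 + 0.0699 = 1.1660
τ_max = K·8FD/(πd³) → F_max = τ_allow·πd³/(8DK)
F_max = 466·π·2.5³/(8·22.0·1.1660) = 22875/205.22 = 111.46 N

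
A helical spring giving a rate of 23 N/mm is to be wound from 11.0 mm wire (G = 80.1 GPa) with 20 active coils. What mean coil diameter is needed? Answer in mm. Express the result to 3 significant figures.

D = (Gd⁴/(8N_a·k))^(1/3) = (80.1×10³·11.0⁴/(8·20·23))^(1/3)
  = (318680)^(1/3) = 68.3049 mm

68.3 mm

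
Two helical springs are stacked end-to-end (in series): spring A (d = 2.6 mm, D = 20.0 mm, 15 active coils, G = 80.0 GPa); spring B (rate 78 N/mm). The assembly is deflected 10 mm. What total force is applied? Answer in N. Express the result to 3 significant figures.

36.3 N

k_A = Gd⁴/(8D³N_a) = (80.0×10³)(2.6⁴)/(8·20.0³·15) = 3.8081 N/mm
Series: 1/k_eq = 1/3.8081 + 1/78 = 0.27542; k_eq = 3.6309 N/mm
F = k_eq·δ = 3.6309·10 = 36.309 N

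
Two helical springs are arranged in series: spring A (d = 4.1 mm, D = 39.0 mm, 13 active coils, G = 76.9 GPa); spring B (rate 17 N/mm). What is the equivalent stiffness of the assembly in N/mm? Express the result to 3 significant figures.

2.92 N/mm

k_A = Gd⁴/(8D³N_a) = (76.9×10³)(4.1⁴)/(8·39.0³·13) = 3.5224 N/mm
Series: 1/k_eq = 1/3.5224 + 1/17 = 0.34272; k_eq = 2.9178 N/mm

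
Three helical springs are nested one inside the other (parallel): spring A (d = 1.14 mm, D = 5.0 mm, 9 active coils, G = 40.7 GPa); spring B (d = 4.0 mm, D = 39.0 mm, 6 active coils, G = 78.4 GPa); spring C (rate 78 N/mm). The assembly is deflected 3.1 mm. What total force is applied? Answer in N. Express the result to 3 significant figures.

287 N

k_A = Gd⁴/(8D³N_a) = (40.7×10³)(1.14⁴)/(8·5.0³·9) = 7.6379 N/mm
k_B = Gd⁴/(8D³N_a) = (78.4×10³)(4.0⁴)/(8·39.0³·6) = 7.0489 N/mm
Parallel: k_eq = 7.6379 + 7.0489 + 78 = 92.687 N/mm
F = k_eq·δ = 92.687·3.1 = 287.33 N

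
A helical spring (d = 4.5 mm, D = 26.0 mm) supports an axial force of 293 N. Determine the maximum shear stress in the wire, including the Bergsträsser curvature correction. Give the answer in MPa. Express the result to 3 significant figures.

266 MPa

Spring index C = D/d = 26.0/4.5 = 5.7778
K_B = (4C+2)/(4C−3) = 25.111/20.111 = 1.2486
τ₀ = 8FD/(πd³) = 8·293·26.0/(π·4.5³) = 60944/286.28 = 212.88 MPa
τ_max = K·τ₀ = 1.2486 × 212.88 = 265.81 MPa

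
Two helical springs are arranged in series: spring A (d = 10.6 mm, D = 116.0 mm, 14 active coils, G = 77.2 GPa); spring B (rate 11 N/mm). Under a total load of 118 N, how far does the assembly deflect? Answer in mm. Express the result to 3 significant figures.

31.9 mm

k_A = Gd⁴/(8D³N_a) = (77.2×10³)(10.6⁴)/(8·116.0³·14) = 5.5751 N/mm
Series: 1/k_eq = 1/5.5751 + 1/11 = 0.27028; k_eq = 3.6999 N/mm
δ = F/k_eq = 118/3.6999 = 31.893 mm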